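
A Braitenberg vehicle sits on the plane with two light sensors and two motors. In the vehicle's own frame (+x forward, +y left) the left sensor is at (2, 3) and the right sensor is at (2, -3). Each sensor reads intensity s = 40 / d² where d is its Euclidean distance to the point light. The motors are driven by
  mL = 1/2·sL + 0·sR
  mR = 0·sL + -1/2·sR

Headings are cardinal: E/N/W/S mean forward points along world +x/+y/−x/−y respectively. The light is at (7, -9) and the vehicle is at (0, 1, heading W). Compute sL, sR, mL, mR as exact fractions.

left sensor world pos  = (-2, -2); dL² = 130
right sensor world pos = (-2, 4); dR² = 250
sL = 40/130 = 4/13
sR = 40/250 = 4/25
mL = 1/2·sL + 0·sR = 2/13
mR = 0·sL + -1/2·sR = -2/25

4/13 4/25 2/13 -2/25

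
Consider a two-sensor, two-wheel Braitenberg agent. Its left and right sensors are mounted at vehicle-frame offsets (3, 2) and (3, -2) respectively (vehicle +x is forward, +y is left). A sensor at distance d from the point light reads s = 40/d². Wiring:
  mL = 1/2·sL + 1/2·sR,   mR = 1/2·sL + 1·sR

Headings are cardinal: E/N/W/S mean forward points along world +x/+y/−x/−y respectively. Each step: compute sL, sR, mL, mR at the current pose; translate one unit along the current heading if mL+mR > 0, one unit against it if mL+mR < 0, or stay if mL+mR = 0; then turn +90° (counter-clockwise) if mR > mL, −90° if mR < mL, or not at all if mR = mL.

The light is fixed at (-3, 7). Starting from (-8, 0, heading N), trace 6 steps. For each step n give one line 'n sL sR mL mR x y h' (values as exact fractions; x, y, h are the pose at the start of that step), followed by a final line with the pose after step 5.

n=0: pose=(-8,0,N); sL=8/13, sR=8/5; mL=72/65, mR=124/65; mL+mR=196/65 → advance +1; mR−mL=4/5 → turn +1·90°
n=1: pose=(-8,1,W); sL=5/16, sR=1/2; mL=13/32, mR=21/32; mL+mR=17/16 → advance +1; mR−mL=1/4 → turn +1·90°
n=2: pose=(-9,1,S); sL=40/97, sR=8/29; mL=968/2813, mR=1356/2813; mL+mR=2324/2813 → advance +1; mR−mL=4/29 → turn +1·90°
n=3: pose=(-9,0,E); sL=20/17, sR=4/9; mL=124/153, mR=158/153; mL+mR=94/51 → advance +1; mR−mL=2/9 → turn +1·90°
n=4: pose=(-8,0,N); sL=8/13, sR=8/5; mL=72/65, mR=124/65; mL+mR=196/65 → advance +1; mR−mL=4/5 → turn +1·90°
n=5: pose=(-8,1,W); sL=5/16, sR=1/2; mL=13/32, mR=21/32; mL+mR=17/16 → advance +1; mR−mL=1/4 → turn +1·90°

0 8/13 8/5 72/65 124/65 -8 0 N
1 5/16 1/2 13/32 21/32 -8 1 W
2 40/97 8/29 968/2813 1356/2813 -9 1 S
3 20/17 4/9 124/153 158/153 -9 0 E
4 8/13 8/5 72/65 124/65 -8 0 N
5 5/16 1/2 13/32 21/32 -8 1 W
final -9 1 S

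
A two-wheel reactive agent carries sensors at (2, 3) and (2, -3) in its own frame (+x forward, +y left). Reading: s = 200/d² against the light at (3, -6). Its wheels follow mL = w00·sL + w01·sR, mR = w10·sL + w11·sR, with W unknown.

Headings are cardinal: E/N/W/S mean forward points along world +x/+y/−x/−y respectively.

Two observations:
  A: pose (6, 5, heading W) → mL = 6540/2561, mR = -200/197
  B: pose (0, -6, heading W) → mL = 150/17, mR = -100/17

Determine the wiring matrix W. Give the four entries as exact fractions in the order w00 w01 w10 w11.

1/2 1 0 -1

obs A: pose=(6,5,W) → sL=40/13, sR=200/197, mL=6540/2561, mR=-200/197
obs B: pose=(0,-6,W) → sL=100/17, sR=100/17, mL=150/17, mR=-100/17
sensor matrix S = [[40/13, 200/197], [100/17, 100/17]]; det S = 528000/43537
solve [mL_A; mL_B] = S·[w00; w01] and [mR_A; mR_B] = S·[w10; w11]:
  w00 = 1/2, w01 = 1, w10 = 0, w11 = -1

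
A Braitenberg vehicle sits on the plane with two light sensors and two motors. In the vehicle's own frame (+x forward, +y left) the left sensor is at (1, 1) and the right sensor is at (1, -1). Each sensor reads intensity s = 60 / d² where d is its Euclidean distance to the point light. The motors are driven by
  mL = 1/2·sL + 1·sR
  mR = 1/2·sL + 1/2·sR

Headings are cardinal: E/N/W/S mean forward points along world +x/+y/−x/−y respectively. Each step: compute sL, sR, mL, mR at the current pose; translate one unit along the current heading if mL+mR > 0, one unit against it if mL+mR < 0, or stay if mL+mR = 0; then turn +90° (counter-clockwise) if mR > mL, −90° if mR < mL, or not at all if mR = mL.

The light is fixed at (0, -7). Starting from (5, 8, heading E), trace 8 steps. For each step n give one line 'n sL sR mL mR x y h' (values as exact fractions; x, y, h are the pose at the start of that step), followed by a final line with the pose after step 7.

0 15/73 15/58 765/2117 1965/8468 5 8 E
1 12/49 60/221 4266/10829 2796/10829 6 8 S
2 30/97 6/25 957/2425 666/2425 6 7 W
3 60/241 20/87 7430/20967 5020/20967 5 7 N
4 15/73 15/58 765/2117 1965/8468 5 8 E
5 12/49 60/221 4266/10829 2796/10829 6 8 S
6 30/97 6/25 957/2425 666/2425 6 7 W
7 60/241 20/87 7430/20967 5020/20967 5 7 N
final 5 8 E

n=0: pose=(5,8,E); sL=15/73, sR=15/58; mL=765/2117, mR=1965/8468; mL+mR=5025/8468 → advance +1; mR−mL=-15/116 → turn -1·90°
n=1: pose=(6,8,S); sL=12/49, sR=60/221; mL=4266/10829, mR=2796/10829; mL+mR=7062/10829 → advance +1; mR−mL=-30/221 → turn -1·90°
n=2: pose=(6,7,W); sL=30/97, sR=6/25; mL=957/2425, mR=666/2425; mL+mR=1623/2425 → advance +1; mR−mL=-3/25 → turn -1·90°
n=3: pose=(5,7,N); sL=60/241, sR=20/87; mL=7430/20967, mR=5020/20967; mL+mR=4150/6989 → advance +1; mR−mL=-10/87 → turn -1·90°
n=4: pose=(5,8,E); sL=15/73, sR=15/58; mL=765/2117, mR=1965/8468; mL+mR=5025/8468 → advance +1; mR−mL=-15/116 → turn -1·90°
n=5: pose=(6,8,S); sL=12/49, sR=60/221; mL=4266/10829, mR=2796/10829; mL+mR=7062/10829 → advance +1; mR−mL=-30/221 → turn -1·90°
n=6: pose=(6,7,W); sL=30/97, sR=6/25; mL=957/2425, mR=666/2425; mL+mR=1623/2425 → advance +1; mR−mL=-3/25 → turn -1·90°
n=7: pose=(5,7,N); sL=60/241, sR=20/87; mL=7430/20967, mR=5020/20967; mL+mR=4150/6989 → advance +1; mR−mL=-10/87 → turn -1·90°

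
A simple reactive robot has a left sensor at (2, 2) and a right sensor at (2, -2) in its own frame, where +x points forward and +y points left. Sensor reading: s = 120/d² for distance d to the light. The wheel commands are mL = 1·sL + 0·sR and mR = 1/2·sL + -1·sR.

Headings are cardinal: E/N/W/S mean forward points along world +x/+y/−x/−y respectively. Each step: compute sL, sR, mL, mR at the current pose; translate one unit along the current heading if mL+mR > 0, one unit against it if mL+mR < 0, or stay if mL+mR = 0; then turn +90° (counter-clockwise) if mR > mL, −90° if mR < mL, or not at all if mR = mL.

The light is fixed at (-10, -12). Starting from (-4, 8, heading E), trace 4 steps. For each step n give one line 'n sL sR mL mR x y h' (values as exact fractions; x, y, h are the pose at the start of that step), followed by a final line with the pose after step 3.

n=0: pose=(-4,8,E); sL=30/137, sR=30/97; mL=30/137, mR=-2655/13289; mL+mR=255/13289 → advance +1; mR−mL=-5565/13289 → turn -1·90°
n=1: pose=(-3,8,S); sL=8/27, sR=120/349; mL=8/27, mR=-1844/9423; mL+mR=316/3141 → advance +1; mR−mL=-4636/9423 → turn -1·90°
n=2: pose=(-3,7,W); sL=60/157, sR=60/233; mL=60/157, mR=-2430/36581; mL+mR=11550/36581 → advance +1; mR−mL=-16410/36581 → turn -1·90°
n=3: pose=(-4,7,N); sL=120/457, sR=24/101; mL=120/457, mR=-4908/46157; mL+mR=7212/46157 → advance +1; mR−mL=-17028/46157 → turn -1·90°

0 30/137 30/97 30/137 -2655/13289 -4 8 E
1 8/27 120/349 8/27 -1844/9423 -3 8 S
2 60/157 60/233 60/157 -2430/36581 -3 7 W
3 120/457 24/101 120/457 -4908/46157 -4 7 N
final -4 8 E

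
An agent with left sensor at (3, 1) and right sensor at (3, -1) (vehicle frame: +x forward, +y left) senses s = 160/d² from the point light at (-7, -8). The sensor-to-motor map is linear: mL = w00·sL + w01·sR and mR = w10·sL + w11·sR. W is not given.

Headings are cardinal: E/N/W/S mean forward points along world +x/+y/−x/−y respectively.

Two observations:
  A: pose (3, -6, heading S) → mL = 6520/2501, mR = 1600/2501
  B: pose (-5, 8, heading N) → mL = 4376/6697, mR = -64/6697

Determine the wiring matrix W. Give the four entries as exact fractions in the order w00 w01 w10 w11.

1/2 1 -1 1

obs A: pose=(3,-6,S) → sL=80/61, sR=80/41, mL=6520/2501, mR=1600/2501
obs B: pose=(-5,8,N) → sL=80/181, sR=16/37, mL=4376/6697, mR=-64/6697
sensor matrix S = [[80/61, 80/41], [80/181, 16/37]]; det S = -4945920/16749197
solve [mL_A; mL_B] = S·[w00; w01] and [mR_A; mR_B] = S·[w10; w11]:
  w00 = 1/2, w01 = 1, w10 = -1, w11 = 1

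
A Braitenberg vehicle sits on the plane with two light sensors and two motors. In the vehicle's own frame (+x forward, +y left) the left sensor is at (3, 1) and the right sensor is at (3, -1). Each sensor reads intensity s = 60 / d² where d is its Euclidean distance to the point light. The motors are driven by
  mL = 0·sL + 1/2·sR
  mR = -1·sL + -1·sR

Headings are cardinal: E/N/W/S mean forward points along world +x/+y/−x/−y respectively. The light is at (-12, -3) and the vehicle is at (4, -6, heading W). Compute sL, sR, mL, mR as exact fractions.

12/37 60/173 30/173 -4296/6401

left sensor world pos  = (1, -7); dL² = 185
right sensor world pos = (1, -5); dR² = 173
sL = 60/185 = 12/37
sR = 60/173 = 60/173
mL = 0·sL + 1/2·sR = 30/173
mR = -1·sL + -1·sR = -4296/6401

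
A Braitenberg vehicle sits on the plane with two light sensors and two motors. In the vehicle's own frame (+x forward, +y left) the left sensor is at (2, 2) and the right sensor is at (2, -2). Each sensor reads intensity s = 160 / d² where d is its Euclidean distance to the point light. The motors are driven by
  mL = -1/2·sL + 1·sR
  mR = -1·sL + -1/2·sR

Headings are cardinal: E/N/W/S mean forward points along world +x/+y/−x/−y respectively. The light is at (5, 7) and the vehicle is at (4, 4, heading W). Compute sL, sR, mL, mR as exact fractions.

80/17 16 232/17 -216/17

left sensor world pos  = (2, 2); dL² = 34
right sensor world pos = (2, 6); dR² = 10
sL = 160/34 = 80/17
sR = 160/10 = 16
mL = -1/2·sL + 1·sR = 232/17
mR = -1·sL + -1/2·sR = -216/17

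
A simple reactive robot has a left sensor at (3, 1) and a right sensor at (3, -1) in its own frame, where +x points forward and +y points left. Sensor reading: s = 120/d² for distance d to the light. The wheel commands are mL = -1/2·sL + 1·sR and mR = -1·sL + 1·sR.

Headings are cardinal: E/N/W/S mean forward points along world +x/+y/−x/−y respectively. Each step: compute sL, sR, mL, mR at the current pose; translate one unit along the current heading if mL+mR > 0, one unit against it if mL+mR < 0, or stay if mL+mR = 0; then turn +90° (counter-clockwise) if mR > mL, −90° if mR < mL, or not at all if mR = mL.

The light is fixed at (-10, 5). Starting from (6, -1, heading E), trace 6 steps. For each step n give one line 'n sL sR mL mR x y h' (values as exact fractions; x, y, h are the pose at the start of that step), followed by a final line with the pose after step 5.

0 60/193 12/41 1086/7913 -144/7913 6 -1 E
1 8/27 120/337 1892/9099 544/9099 7 -1 S
2 6/13 15/29 108/377 21/377 7 -2 W
3 120/241 24/61 2124/14701 -1536/14701 6 -2 N
4 60/193 12/41 1086/7913 -144/7913 6 -1 E
5 8/27 120/337 1892/9099 544/9099 7 -1 S
final 7 -2 W

n=0: pose=(6,-1,E); sL=60/193, sR=12/41; mL=1086/7913, mR=-144/7913; mL+mR=942/7913 → advance +1; mR−mL=-30/193 → turn -1·90°
n=1: pose=(7,-1,S); sL=8/27, sR=120/337; mL=1892/9099, mR=544/9099; mL+mR=812/3033 → advance +1; mR−mL=-4/27 → turn -1·90°
n=2: pose=(7,-2,W); sL=6/13, sR=15/29; mL=108/377, mR=21/377; mL+mR=129/377 → advance +1; mR−mL=-3/13 → turn -1·90°
n=3: pose=(6,-2,N); sL=120/241, sR=24/61; mL=2124/14701, mR=-1536/14701; mL+mR=588/14701 → advance +1; mR−mL=-60/241 → turn -1·90°
n=4: pose=(6,-1,E); sL=60/193, sR=12/41; mL=1086/7913, mR=-144/7913; mL+mR=942/7913 → advance +1; mR−mL=-30/193 → turn -1·90°
n=5: pose=(7,-1,S); sL=8/27, sR=120/337; mL=1892/9099, mR=544/9099; mL+mR=812/3033 → advance +1; mR−mL=-4/27 → turn -1·90°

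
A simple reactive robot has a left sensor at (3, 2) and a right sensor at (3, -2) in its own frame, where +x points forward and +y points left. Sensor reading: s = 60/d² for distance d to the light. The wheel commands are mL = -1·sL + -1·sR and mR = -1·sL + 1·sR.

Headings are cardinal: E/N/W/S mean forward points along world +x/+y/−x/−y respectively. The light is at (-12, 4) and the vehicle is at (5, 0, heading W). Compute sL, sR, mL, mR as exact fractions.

left sensor world pos  = (2, -2); dL² = 232
right sensor world pos = (2, 2); dR² = 200
sL = 60/232 = 15/58
sR = 60/200 = 3/10
mL = -1·sL + -1·sR = -81/145
mR = -1·sL + 1·sR = 6/145

15/58 3/10 -81/145 6/145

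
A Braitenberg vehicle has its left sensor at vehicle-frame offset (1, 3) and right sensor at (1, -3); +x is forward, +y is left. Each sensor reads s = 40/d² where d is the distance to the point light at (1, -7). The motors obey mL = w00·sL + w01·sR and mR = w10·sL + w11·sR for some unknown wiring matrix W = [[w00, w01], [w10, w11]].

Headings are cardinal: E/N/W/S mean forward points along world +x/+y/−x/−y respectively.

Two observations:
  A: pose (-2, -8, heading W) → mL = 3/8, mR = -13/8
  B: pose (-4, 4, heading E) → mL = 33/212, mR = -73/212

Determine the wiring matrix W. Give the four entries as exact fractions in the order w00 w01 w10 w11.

-1/2 1/2 -1/2 -1/2

obs A: pose=(-2,-8,W) → sL=5/4, sR=2, mL=3/8, mR=-13/8
obs B: pose=(-4,4,E) → sL=10/53, sR=1/2, mL=33/212, mR=-73/212
sensor matrix S = [[5/4, 2], [10/53, 1/2]]; det S = 105/424
solve [mL_A; mL_B] = S·[w00; w01] and [mR_A; mR_B] = S·[w10; w11]:
  w00 = -1/2, w01 = 1/2, w10 = -1/2, w11 = -1/2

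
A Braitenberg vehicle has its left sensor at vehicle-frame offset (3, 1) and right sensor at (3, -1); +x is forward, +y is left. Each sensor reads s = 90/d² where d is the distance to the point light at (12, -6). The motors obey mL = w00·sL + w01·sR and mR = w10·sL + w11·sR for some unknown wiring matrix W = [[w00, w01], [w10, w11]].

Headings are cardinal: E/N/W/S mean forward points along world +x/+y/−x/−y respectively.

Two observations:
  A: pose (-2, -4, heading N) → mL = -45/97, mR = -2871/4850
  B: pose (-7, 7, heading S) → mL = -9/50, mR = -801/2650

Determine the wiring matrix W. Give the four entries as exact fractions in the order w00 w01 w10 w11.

obs A: pose=(-2,-4,N) → sL=9/25, sR=45/97, mL=-45/97, mR=-2871/4850
obs B: pose=(-7,7,S) → sL=45/212, sR=9/50, mL=-9/50, mR=-801/2650
sensor matrix S = [[9/25, 45/97], [45/212, 9/50]]; det S = -432783/12852500
solve [mL_A; mL_B] = S·[w00; w01] and [mR_A; mR_B] = S·[w10; w11]:
  w00 = 0, w01 = -1, w10 = -1, w11 = -1/2

0 -1 -1 -1/2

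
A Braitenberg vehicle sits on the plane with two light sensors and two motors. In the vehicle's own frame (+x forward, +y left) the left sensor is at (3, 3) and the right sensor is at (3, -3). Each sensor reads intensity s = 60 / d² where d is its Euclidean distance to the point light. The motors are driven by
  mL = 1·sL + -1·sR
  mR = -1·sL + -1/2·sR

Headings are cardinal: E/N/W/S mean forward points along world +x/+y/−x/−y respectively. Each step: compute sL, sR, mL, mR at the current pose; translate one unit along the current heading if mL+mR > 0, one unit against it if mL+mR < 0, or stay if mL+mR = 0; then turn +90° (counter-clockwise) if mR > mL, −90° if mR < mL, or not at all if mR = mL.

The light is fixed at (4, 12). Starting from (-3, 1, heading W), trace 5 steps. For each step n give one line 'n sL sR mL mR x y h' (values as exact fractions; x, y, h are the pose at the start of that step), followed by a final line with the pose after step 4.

0 15/74 15/41 -495/3034 -585/1517 -3 1 W
1 12/29 60/73 -864/2117 -1746/2117 -2 1 N
2 2/3 10/39 16/39 -31/39 -2 0 E
3 60/241 12/65 1008/15665 -5346/15665 -3 0 S
4 15/74 15/41 -495/3034 -585/1517 -3 1 W
final -2 1 N

n=0: pose=(-3,1,W); sL=15/74, sR=15/41; mL=-495/3034, mR=-585/1517; mL+mR=-45/82 → advance -1; mR−mL=-675/3034 → turn -1·90°
n=1: pose=(-2,1,N); sL=12/29, sR=60/73; mL=-864/2117, mR=-1746/2117; mL+mR=-90/73 → advance -1; mR−mL=-882/2117 → turn -1·90°
n=2: pose=(-2,0,E); sL=2/3, sR=10/39; mL=16/39, mR=-31/39; mL+mR=-5/13 → advance -1; mR−mL=-47/39 → turn -1·90°
n=3: pose=(-3,0,S); sL=60/241, sR=12/65; mL=1008/15665, mR=-5346/15665; mL+mR=-18/65 → advance -1; mR−mL=-6354/15665 → turn -1·90°
n=4: pose=(-3,1,W); sL=15/74, sR=15/41; mL=-495/3034, mR=-585/1517; mL+mR=-45/82 → advance -1; mR−mL=-675/3034 → turn -1·90°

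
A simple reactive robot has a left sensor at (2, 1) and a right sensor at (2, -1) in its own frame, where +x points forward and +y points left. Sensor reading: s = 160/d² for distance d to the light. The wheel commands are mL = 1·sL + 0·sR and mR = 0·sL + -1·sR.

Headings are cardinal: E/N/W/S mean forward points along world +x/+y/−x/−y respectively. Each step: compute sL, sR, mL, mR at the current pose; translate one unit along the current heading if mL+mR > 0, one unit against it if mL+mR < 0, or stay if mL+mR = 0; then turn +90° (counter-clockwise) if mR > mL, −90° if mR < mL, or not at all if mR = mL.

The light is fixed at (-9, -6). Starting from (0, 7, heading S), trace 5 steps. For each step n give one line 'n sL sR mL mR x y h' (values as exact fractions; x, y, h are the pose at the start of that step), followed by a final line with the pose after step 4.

0 160/221 32/37 160/221 -32/37 0 7 S
1 80/109 80/137 80/109 -80/137 0 8 W
2 32/61 160/337 32/61 -160/337 -1 8 N
3 40/89 20/37 40/89 -20/37 -1 9 E
4 160/233 32/41 160/233 -32/41 -2 9 S
final -2 10 W

n=0: pose=(0,7,S); sL=160/221, sR=32/37; mL=160/221, mR=-32/37; mL+mR=-1152/8177 → advance -1; mR−mL=-12992/8177 → turn -1·90°
n=1: pose=(0,8,W); sL=80/109, sR=80/137; mL=80/109, mR=-80/137; mL+mR=2240/14933 → advance +1; mR−mL=-19680/14933 → turn -1·90°
n=2: pose=(-1,8,N); sL=32/61, sR=160/337; mL=32/61, mR=-160/337; mL+mR=1024/20557 → advance +1; mR−mL=-20544/20557 → turn -1·90°
n=3: pose=(-1,9,E); sL=40/89, sR=20/37; mL=40/89, mR=-20/37; mL+mR=-300/3293 → advance -1; mR−mL=-3260/3293 → turn -1·90°
n=4: pose=(-2,9,S); sL=160/233, sR=32/41; mL=160/233, mR=-32/41; mL+mR=-896/9553 → advance -1; mR−mL=-14016/9553 → turn -1·90°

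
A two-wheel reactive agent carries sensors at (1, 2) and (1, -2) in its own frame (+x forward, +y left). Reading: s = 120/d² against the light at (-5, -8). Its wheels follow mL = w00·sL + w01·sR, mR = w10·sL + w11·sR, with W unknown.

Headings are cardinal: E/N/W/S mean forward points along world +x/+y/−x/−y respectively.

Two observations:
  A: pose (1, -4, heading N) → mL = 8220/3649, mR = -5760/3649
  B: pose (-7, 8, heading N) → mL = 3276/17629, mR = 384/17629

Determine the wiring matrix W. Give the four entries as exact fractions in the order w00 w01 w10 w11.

1 -1/2 -1 1

obs A: pose=(1,-4,N) → sL=120/41, sR=120/89, mL=8220/3649, mR=-5760/3649
obs B: pose=(-7,8,N) → sL=24/61, sR=120/289, mL=3276/17629, mR=384/17629
sensor matrix S = [[120/41, 120/89], [24/61, 120/289]]; det S = 44052480/64328221
solve [mL_A; mL_B] = S·[w00; w01] and [mR_A; mR_B] = S·[w10; w11]:
  w00 = 1, w01 = -1/2, w10 = -1, w11 = 1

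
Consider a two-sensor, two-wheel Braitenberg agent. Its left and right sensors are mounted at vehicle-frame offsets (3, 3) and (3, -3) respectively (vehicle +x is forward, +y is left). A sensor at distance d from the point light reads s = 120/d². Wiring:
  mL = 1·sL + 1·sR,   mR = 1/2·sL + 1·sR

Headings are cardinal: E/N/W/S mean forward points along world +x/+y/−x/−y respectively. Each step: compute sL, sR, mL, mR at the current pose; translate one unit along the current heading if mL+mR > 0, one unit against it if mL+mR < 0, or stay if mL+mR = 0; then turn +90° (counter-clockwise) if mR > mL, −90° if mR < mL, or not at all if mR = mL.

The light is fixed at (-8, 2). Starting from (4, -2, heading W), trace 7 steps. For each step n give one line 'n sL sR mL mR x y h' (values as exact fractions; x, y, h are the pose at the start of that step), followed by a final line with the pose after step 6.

0 12/13 60/41 1272/533 1026/533 4 -2 W
1 24/13 120/197 6288/2561 3924/2561 3 -2 N
2 30/49 15/29 1605/1421 1170/1421 3 -1 E
3 40/87 40/39 560/377 1420/1131 4 -1 S
4 12/13 60/41 1272/533 1026/533 4 -2 W
5 24/13 120/197 6288/2561 3924/2561 3 -2 N
6 30/49 15/29 1605/1421 1170/1421 3 -1 E
final 4 -1 S

n=0: pose=(4,-2,W); sL=12/13, sR=60/41; mL=1272/533, mR=1026/533; mL+mR=2298/533 → advance +1; mR−mL=-6/13 → turn -1·90°
n=1: pose=(3,-2,N); sL=24/13, sR=120/197; mL=6288/2561, mR=3924/2561; mL+mR=10212/2561 → advance +1; mR−mL=-12/13 → turn -1·90°
n=2: pose=(3,-1,E); sL=30/49, sR=15/29; mL=1605/1421, mR=1170/1421; mL+mR=2775/1421 → advance +1; mR−mL=-15/49 → turn -1·90°
n=3: pose=(4,-1,S); sL=40/87, sR=40/39; mL=560/377, mR=1420/1131; mL+mR=3100/1131 → advance +1; mR−mL=-20/87 → turn -1·90°
n=4: pose=(4,-2,W); sL=12/13, sR=60/41; mL=1272/533, mR=1026/533; mL+mR=2298/533 → advance +1; mR−mL=-6/13 → turn -1·90°
n=5: pose=(3,-2,N); sL=24/13, sR=120/197; mL=6288/2561, mR=3924/2561; mL+mR=10212/2561 → advance +1; mR−mL=-12/13 → turn -1·90°
n=6: pose=(3,-1,E); sL=30/49, sR=15/29; mL=1605/1421, mR=1170/1421; mL+mR=2775/1421 → advance +1; mR−mL=-15/49 → turn -1·90°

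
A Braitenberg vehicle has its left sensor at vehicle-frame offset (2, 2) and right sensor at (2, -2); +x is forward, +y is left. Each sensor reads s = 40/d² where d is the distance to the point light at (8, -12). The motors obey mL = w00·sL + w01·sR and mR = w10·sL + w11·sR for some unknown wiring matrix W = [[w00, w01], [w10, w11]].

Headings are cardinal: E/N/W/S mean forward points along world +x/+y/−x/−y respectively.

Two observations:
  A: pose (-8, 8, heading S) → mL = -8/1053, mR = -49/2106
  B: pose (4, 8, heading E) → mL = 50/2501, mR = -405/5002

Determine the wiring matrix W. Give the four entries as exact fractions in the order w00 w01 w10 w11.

obs A: pose=(-8,8,S) → sL=1/13, sR=5/81, mL=-8/1053, mR=-49/2106
obs B: pose=(4,8,E) → sL=5/61, sR=5/41, mL=50/2501, mR=-405/5002
sensor matrix S = [[1/13, 5/81], [5/61, 5/41]]; det S = 11380/2633553
solve [mL_A; mL_B] = S·[w00; w01] and [mR_A; mR_B] = S·[w10; w11]:
  w00 = -1/2, w01 = 1/2, w10 = 1/2, w11 = -1

-1/2 1/2 1/2 -1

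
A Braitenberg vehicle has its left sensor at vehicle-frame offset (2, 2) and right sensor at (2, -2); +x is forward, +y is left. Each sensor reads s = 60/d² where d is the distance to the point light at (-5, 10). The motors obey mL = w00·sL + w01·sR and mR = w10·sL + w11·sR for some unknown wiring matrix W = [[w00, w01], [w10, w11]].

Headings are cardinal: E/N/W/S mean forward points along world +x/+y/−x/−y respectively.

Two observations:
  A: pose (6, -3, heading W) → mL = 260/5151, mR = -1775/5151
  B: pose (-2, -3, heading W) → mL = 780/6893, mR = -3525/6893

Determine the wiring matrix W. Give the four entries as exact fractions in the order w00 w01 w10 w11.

-1/2 1/2 -1 -1/2

obs A: pose=(6,-3,W) → sL=10/51, sR=30/101, mL=260/5151, mR=-1775/5151
obs B: pose=(-2,-3,W) → sL=30/113, sR=30/61, mL=780/6893, mR=-3525/6893
sensor matrix S = [[10/51, 30/101], [30/113, 30/61]]; det S = 208000/11835281
solve [mL_A; mL_B] = S·[w00; w01] and [mR_A; mR_B] = S·[w10; w11]:
  w00 = -1/2, w01 = 1/2, w10 = -1, w11 = -1/2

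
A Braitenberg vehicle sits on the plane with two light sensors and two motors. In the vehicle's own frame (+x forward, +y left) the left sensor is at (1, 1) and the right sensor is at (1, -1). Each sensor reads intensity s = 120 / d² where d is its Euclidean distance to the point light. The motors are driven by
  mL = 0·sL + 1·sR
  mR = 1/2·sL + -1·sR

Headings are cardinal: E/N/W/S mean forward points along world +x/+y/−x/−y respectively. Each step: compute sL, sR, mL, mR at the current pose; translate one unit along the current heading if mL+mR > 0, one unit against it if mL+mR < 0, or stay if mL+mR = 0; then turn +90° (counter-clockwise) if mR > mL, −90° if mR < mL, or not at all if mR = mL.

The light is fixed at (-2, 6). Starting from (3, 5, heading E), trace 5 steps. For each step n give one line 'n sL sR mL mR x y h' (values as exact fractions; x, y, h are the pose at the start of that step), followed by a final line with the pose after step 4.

n=0: pose=(3,5,E); sL=10/3, sR=3; mL=3, mR=-4/3; mL+mR=5/3 → advance +1; mR−mL=-13/3 → turn -1·90°
n=1: pose=(4,5,S); sL=120/53, sR=120/29; mL=120/29, mR=-4620/1537; mL+mR=60/53 → advance +1; mR−mL=-10980/1537 → turn -1·90°
n=2: pose=(4,4,W); sL=60/17, sR=60/13; mL=60/13, mR=-630/221; mL+mR=30/17 → advance +1; mR−mL=-1650/221 → turn -1·90°
n=3: pose=(3,4,N); sL=120/17, sR=120/37; mL=120/37, mR=180/629; mL+mR=60/17 → advance +1; mR−mL=-1860/629 → turn -1·90°
n=4: pose=(3,5,E); sL=10/3, sR=3; mL=3, mR=-4/3; mL+mR=5/3 → advance +1; mR−mL=-13/3 → turn -1·90°

0 10/3 3 3 -4/3 3 5 E
1 120/53 120/29 120/29 -4620/1537 4 5 S
2 60/17 60/13 60/13 -630/221 4 4 W
3 120/17 120/37 120/37 180/629 3 4 N
4 10/3 3 3 -4/3 3 5 E
final 4 5 S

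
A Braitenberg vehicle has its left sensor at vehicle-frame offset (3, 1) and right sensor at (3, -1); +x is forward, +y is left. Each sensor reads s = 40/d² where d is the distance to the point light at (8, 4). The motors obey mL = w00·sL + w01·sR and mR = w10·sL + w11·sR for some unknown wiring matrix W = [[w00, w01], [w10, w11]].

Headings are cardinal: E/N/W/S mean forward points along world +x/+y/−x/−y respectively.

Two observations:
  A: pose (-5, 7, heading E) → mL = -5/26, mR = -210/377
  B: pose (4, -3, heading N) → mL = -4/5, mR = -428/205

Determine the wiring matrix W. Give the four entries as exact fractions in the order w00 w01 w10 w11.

obs A: pose=(-5,7,E) → sL=10/29, sR=5/13, mL=-5/26, mR=-210/377
obs B: pose=(4,-3,N) → sL=40/41, sR=8/5, mL=-4/5, mR=-428/205
sensor matrix S = [[10/29, 5/13], [40/41, 8/5]]; det S = 2728/15457
solve [mL_A; mL_B] = S·[w00; w01] and [mR_A; mR_B] = S·[w10; w11]:
  w00 = 0, w01 = -1/2, w10 = -1/2, w11 = -1

0 -1/2 -1/2 -1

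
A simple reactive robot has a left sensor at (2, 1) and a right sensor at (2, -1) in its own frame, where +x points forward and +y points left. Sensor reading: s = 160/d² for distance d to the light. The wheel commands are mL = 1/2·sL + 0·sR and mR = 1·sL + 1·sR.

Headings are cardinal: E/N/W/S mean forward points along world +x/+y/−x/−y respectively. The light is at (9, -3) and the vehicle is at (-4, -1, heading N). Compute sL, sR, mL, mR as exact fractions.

40/53 1 20/53 93/53

left sensor world pos  = (-5, 1); dL² = 212
right sensor world pos = (-3, 1); dR² = 160
sL = 160/212 = 40/53
sR = 160/160 = 1
mL = 1/2·sL + 0·sR = 20/53
mR = 1·sL + 1·sR = 93/53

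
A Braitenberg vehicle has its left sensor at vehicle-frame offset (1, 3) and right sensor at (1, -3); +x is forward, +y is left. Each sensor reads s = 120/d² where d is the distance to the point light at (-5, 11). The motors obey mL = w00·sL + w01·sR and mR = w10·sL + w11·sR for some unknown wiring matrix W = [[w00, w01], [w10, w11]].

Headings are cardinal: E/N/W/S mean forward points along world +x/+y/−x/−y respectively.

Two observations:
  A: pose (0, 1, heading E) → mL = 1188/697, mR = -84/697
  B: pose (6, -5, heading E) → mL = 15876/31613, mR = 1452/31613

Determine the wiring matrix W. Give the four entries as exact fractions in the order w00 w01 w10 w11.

obs A: pose=(0,1,E) → sL=24/17, sR=24/41, mL=1188/697, mR=-84/697
obs B: pose=(6,-5,E) → sL=120/313, sR=24/101, mL=15876/31613, mR=1452/31613
sensor matrix S = [[24/17, 24/41], [120/313, 24/101]]; det S = 2446848/22034261
solve [mL_A; mL_B] = S·[w00; w01] and [mR_A; mR_B] = S·[w10; w11]:
  w00 = 1, w01 = 1/2, w10 = -1/2, w11 = 1

1 1/2 -1/2 1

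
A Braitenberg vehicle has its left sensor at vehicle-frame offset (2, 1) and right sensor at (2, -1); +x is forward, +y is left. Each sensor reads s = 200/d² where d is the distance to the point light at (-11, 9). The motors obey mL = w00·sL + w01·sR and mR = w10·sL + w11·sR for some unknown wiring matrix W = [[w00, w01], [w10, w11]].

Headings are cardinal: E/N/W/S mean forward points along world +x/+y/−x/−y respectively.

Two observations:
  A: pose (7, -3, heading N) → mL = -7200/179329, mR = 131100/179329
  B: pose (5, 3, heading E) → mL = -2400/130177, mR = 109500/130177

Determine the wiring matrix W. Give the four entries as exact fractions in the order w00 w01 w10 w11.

-1/2 1/2 1 1/2

obs A: pose=(7,-3,N) → sL=200/389, sR=200/461, mL=-7200/179329, mR=131100/179329
obs B: pose=(5,3,E) → sL=200/349, sR=200/373, mL=-2400/130177, mR=109500/130177
sensor matrix S = [[200/389, 200/461], [200/349, 200/373]]; det S = 631680000/23344511233
solve [mL_A; mL_B] = S·[w00; w01] and [mR_A; mR_B] = S·[w10; w11]:
  w00 = -1/2, w01 = 1/2, w10 = 1, w11 = 1/2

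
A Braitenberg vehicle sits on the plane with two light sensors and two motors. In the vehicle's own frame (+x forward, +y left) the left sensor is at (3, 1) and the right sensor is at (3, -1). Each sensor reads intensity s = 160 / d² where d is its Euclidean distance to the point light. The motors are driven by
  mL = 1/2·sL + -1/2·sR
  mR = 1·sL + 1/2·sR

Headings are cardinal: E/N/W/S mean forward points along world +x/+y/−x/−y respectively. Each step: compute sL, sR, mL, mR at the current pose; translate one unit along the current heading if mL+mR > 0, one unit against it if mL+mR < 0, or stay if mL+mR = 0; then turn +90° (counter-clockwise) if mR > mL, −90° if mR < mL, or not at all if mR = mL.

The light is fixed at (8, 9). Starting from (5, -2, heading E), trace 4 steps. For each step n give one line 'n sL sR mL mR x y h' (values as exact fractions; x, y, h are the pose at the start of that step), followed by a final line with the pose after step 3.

n=0: pose=(5,-2,E); sL=8/5, sR=10/9; mL=11/45, mR=97/45; mL+mR=12/5 → advance +1; mR−mL=86/45 → turn +1·90°
n=1: pose=(6,-2,N); sL=160/73, sR=32/13; mL=-128/949, mR=3248/949; mL+mR=240/73 → advance +1; mR−mL=3376/949 → turn +1·90°
n=2: pose=(6,-1,W); sL=80/73, sR=80/53; mL=-800/3869, mR=7160/3869; mL+mR=120/73 → advance +1; mR−mL=7960/3869 → turn +1·90°
n=3: pose=(5,-1,S); sL=160/173, sR=32/37; mL=192/6401, mR=8688/6401; mL+mR=240/173 → advance +1; mR−mL=8496/6401 → turn +1·90°

0 8/5 10/9 11/45 97/45 5 -2 E
1 160/73 32/13 -128/949 3248/949 6 -2 N
2 80/73 80/53 -800/3869 7160/3869 6 -1 W
3 160/173 32/37 192/6401 8688/6401 5 -1 S
final 5 -2 E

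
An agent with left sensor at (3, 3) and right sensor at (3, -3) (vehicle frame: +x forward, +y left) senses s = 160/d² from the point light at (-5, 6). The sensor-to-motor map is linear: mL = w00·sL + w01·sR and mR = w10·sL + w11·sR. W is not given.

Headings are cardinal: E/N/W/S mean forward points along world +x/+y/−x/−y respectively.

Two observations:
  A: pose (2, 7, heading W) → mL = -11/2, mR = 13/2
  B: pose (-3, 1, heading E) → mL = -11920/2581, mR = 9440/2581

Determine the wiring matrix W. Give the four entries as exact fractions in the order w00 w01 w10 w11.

-1 1/2 1/2 1/2

obs A: pose=(2,7,W) → sL=8, sR=5, mL=-11/2, mR=13/2
obs B: pose=(-3,1,E) → sL=160/29, sR=160/89, mL=-11920/2581, mR=9440/2581
sensor matrix S = [[8, 5], [160/29, 160/89]]; det S = -34080/2581
solve [mL_A; mL_B] = S·[w00; w01] and [mR_A; mR_B] = S·[w10; w11]:
  w00 = -1, w01 = 1/2, w10 = 1/2, w11 = 1/2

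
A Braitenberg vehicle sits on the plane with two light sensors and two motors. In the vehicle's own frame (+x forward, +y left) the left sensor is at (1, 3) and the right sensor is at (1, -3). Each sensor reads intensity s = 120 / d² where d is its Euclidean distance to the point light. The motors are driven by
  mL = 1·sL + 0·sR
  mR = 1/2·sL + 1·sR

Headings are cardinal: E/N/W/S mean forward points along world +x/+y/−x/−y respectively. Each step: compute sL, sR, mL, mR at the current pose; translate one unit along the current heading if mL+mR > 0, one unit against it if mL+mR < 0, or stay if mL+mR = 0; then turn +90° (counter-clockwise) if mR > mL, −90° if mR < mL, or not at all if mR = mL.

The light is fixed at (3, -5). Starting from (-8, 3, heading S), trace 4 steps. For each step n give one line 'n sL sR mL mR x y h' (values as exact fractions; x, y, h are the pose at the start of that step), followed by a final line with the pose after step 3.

0 120/113 24/49 120/113 5652/5537 -8 3 S
1 3/4 30/61 3/4 423/488 -8 2 W
2 40/39 40/87 40/39 1100/1131 -9 2 S
3 60/89 12/25 60/89 1818/2225 -9 1 W
final -10 1 S

n=0: pose=(-8,3,S); sL=120/113, sR=24/49; mL=120/113, mR=5652/5537; mL+mR=11532/5537 → advance +1; mR−mL=-228/5537 → turn -1·90°
n=1: pose=(-8,2,W); sL=3/4, sR=30/61; mL=3/4, mR=423/488; mL+mR=789/488 → advance +1; mR−mL=57/488 → turn +1·90°
n=2: pose=(-9,2,S); sL=40/39, sR=40/87; mL=40/39, mR=1100/1131; mL+mR=2260/1131 → advance +1; mR−mL=-20/377 → turn -1·90°
n=3: pose=(-9,1,W); sL=60/89, sR=12/25; mL=60/89, mR=1818/2225; mL+mR=3318/2225 → advance +1; mR−mL=318/2225 → turn +1·90°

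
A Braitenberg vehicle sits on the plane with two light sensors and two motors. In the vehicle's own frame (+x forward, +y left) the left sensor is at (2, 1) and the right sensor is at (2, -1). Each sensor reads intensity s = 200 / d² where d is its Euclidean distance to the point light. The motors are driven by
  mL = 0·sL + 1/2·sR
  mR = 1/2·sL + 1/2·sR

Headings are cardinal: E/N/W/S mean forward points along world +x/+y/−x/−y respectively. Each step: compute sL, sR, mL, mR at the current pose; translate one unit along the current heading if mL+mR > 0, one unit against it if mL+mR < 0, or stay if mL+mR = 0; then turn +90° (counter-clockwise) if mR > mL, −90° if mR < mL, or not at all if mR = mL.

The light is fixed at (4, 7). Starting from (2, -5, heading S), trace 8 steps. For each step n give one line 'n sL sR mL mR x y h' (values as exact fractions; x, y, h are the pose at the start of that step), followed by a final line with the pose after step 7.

n=0: pose=(2,-5,S); sL=200/197, sR=40/41; mL=20/41, mR=8040/8077; mL+mR=11980/8077 → advance +1; mR−mL=100/197 → turn +1·90°
n=1: pose=(2,-6,E); sL=25/18, sR=50/49; mL=25/49, mR=2125/1764; mL+mR=3025/1764 → advance +1; mR−mL=25/36 → turn +1·90°
n=2: pose=(3,-6,N); sL=8/5, sR=200/121; mL=100/121, mR=984/605; mL+mR=1484/605 → advance +1; mR−mL=4/5 → turn +1·90°
n=3: pose=(3,-5,W); sL=100/89, sR=20/13; mL=10/13, mR=1540/1157; mL+mR=2430/1157 → advance +1; mR−mL=50/89 → turn +1·90°
n=4: pose=(2,-5,S); sL=200/197, sR=40/41; mL=20/41, mR=8040/8077; mL+mR=11980/8077 → advance +1; mR−mL=100/197 → turn +1·90°
n=5: pose=(2,-6,E); sL=25/18, sR=50/49; mL=25/49, mR=2125/1764; mL+mR=3025/1764 → advance +1; mR−mL=25/36 → turn +1·90°
n=6: pose=(3,-6,N); sL=8/5, sR=200/121; mL=100/121, mR=984/605; mL+mR=1484/605 → advance +1; mR−mL=4/5 → turn +1·90°
n=7: pose=(3,-5,W); sL=100/89, sR=20/13; mL=10/13, mR=1540/1157; mL+mR=2430/1157 → advance +1; mR−mL=50/89 → turn +1·90°

0 200/197 40/41 20/41 8040/8077 2 -5 S
1 25/18 50/49 25/49 2125/1764 2 -6 E
2 8/5 200/121 100/121 984/605 3 -6 N
3 100/89 20/13 10/13 1540/1157 3 -5 W
4 200/197 40/41 20/41 8040/8077 2 -5 S
5 25/18 50/49 25/49 2125/1764 2 -6 E
6 8/5 200/121 100/121 984/605 3 -6 N
7 100/89 20/13 10/13 1540/1157 3 -5 W
final 2 -5 S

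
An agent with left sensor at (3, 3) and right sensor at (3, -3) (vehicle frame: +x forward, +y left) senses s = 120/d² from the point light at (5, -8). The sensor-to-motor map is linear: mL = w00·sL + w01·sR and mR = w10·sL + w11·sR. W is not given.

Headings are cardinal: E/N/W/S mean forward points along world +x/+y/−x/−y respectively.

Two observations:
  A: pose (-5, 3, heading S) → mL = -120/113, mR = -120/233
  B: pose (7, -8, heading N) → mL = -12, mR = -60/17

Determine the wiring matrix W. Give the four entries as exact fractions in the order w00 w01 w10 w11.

-1 0 0 -1

obs A: pose=(-5,3,S) → sL=120/113, sR=120/233, mL=-120/113, mR=-120/233
obs B: pose=(7,-8,N) → sL=12, sR=60/17, mL=-12, mR=-60/17
sensor matrix S = [[120/113, 120/233], [12, 60/17]]; det S = -1088640/447593
solve [mL_A; mL_B] = S·[w00; w01] and [mR_A; mR_B] = S·[w10; w11]:
  w00 = -1, w01 = 0, w10 = 0, w11 = -1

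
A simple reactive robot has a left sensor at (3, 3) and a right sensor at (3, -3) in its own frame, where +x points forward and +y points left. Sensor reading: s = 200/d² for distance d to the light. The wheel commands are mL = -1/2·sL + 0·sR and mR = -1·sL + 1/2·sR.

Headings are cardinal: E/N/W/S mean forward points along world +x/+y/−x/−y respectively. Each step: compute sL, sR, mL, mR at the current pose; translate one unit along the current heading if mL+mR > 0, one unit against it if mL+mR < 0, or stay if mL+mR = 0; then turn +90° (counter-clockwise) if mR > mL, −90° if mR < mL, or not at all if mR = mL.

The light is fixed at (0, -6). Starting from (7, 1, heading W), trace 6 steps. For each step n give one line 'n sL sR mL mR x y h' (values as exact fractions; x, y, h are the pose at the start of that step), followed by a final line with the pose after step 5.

0 25/4 50/29 -25/8 -625/116 7 1 W
1 8/5 200/221 -4/5 -1268/1105 8 1 N
2 100/101 20/13 -50/101 -290/1313 8 0 E
3 200/97 200/181 -100/97 -26500/17557 7 0 N
4 50/41 25/13 -25/41 -275/1066 7 -1 E
5 200/73 40/29 -100/73 -4340/2117 6 -1 N
final 6 -2 E

n=0: pose=(7,1,W); sL=25/4, sR=50/29; mL=-25/8, mR=-625/116; mL+mR=-1975/232 → advance -1; mR−mL=-525/232 → turn -1·90°
n=1: pose=(8,1,N); sL=8/5, sR=200/221; mL=-4/5, mR=-1268/1105; mL+mR=-2152/1105 → advance -1; mR−mL=-384/1105 → turn -1·90°
n=2: pose=(8,0,E); sL=100/101, sR=20/13; mL=-50/101, mR=-290/1313; mL+mR=-940/1313 → advance -1; mR−mL=360/1313 → turn +1·90°
n=3: pose=(7,0,N); sL=200/97, sR=200/181; mL=-100/97, mR=-26500/17557; mL+mR=-44600/17557 → advance -1; mR−mL=-8400/17557 → turn -1·90°
n=4: pose=(7,-1,E); sL=50/41, sR=25/13; mL=-25/41, mR=-275/1066; mL+mR=-925/1066 → advance -1; mR−mL=375/1066 → turn +1·90°
n=5: pose=(6,-1,N); sL=200/73, sR=40/29; mL=-100/73, mR=-4340/2117; mL+mR=-7240/2117 → advance -1; mR−mL=-1440/2117 → turn -1·90°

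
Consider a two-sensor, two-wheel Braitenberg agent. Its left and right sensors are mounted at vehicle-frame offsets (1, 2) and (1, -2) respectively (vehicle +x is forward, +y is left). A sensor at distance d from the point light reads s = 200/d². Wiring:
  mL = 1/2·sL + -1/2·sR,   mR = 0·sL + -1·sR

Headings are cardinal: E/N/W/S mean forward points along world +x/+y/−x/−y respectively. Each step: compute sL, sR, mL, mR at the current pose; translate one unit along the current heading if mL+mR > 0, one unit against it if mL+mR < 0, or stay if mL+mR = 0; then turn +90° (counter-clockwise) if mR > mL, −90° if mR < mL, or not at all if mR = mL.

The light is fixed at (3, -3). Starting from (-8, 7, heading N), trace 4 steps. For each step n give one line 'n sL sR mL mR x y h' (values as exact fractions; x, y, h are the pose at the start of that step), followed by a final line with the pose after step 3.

n=0: pose=(-8,7,N); sL=20/29, sR=100/101; mL=-440/2929, mR=-100/101; mL+mR=-3340/2929 → advance -1; mR−mL=-2460/2929 → turn -1·90°
n=1: pose=(-8,6,E); sL=200/221, sR=200/149; mL=-7200/32929, mR=-200/149; mL+mR=-51400/32929 → advance -1; mR−mL=-37000/32929 → turn -1·90°
n=2: pose=(-9,6,S); sL=50/41, sR=10/13; mL=120/533, mR=-10/13; mL+mR=-290/533 → advance -1; mR−mL=-530/533 → turn -1·90°
n=3: pose=(-9,7,W); sL=200/233, sR=200/313; mL=8000/72929, mR=-200/313; mL+mR=-38600/72929 → advance -1; mR−mL=-54600/72929 → turn -1·90°

0 20/29 100/101 -440/2929 -100/101 -8 7 N
1 200/221 200/149 -7200/32929 -200/149 -8 6 E
2 50/41 10/13 120/533 -10/13 -9 6 S
3 200/233 200/313 8000/72929 -200/313 -9 7 W
final -8 7 N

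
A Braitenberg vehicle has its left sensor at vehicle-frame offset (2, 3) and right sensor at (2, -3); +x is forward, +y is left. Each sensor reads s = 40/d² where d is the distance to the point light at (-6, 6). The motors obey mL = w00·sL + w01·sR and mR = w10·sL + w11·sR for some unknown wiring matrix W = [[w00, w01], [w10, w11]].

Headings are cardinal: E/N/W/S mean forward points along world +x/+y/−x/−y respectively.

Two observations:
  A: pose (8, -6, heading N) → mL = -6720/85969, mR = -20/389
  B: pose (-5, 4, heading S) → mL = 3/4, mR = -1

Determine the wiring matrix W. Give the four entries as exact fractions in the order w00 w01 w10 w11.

-1 1 0 -1/2

obs A: pose=(8,-6,N) → sL=40/221, sR=40/389, mL=-6720/85969, mR=-20/389
obs B: pose=(-5,4,S) → sL=5/4, sR=2, mL=3/4, mR=-1
sensor matrix S = [[40/221, 40/389], [5/4, 2]]; det S = 20070/85969
solve [mL_A; mL_B] = S·[w00; w01] and [mR_A; mR_B] = S·[w10; w11]:
  w00 = -1, w01 = 1, w10 = 0, w11 = -1/2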